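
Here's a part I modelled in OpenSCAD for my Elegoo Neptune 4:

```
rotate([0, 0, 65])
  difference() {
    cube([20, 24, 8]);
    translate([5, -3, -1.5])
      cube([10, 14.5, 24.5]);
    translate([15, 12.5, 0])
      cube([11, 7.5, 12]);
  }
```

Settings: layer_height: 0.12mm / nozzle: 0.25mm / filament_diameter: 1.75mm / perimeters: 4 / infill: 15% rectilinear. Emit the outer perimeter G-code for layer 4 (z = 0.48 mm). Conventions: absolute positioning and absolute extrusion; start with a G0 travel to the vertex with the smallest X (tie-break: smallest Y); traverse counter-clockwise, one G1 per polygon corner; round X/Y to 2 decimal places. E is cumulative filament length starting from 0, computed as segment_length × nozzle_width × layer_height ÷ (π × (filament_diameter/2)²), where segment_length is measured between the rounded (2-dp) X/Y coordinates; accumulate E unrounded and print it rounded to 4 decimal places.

At z = 0.48 mm: the 20×24 cube contributes its full rectangle; the cube at (5, -3) (footprint 10×14.5) is included at this height; the cube at (15, 12.5) (footprint 11×7.5) is included at this height; Subtracting the remaining from the first: starting from the 20×24 cube, the 10×14.5 cube at (5, -3) partially overlaps it — only the 115.00 mm² overlap (of its 145.00 mm²) is removed, clipping the outline; the 11×7.5 cube at (15, 12.5) partially overlaps it — only the 37.50 mm² overlap (of its 82.50 mm²) is removed, clipping the outline — 1 connected region; (whole slice rotated 65° about Z — lengths, areas and connectivity unchanged). The outline is a single polygon with 12 vertices. Extrusion per mm of travel: 0.25 × 0.12 / (π × 0.875²) = 0.012473. Accumulating E over each segment gives final E = 1.5092.

G0 X-21.75 Y10.14 Z0.48
G1 X0.00 Y0.00 E0.2993
G1 X2.11 Y4.53 E0.3616
G1 X-8.31 Y9.39 E0.5050
G1 X-4.08 Y18.45 E0.6298
G1 X6.34 Y13.59 E0.7732
G1 X8.45 Y18.13 E0.8356
G1 X-2.88 Y23.41 E0.9915
G1 X-4.99 Y18.88 E1.0538
G1 X-11.79 Y22.05 E1.1474
G1 X-9.67 Y26.58 E1.2098
G1 X-13.30 Y28.27 E1.2597
G1 X-21.75 Y10.14 E1.5092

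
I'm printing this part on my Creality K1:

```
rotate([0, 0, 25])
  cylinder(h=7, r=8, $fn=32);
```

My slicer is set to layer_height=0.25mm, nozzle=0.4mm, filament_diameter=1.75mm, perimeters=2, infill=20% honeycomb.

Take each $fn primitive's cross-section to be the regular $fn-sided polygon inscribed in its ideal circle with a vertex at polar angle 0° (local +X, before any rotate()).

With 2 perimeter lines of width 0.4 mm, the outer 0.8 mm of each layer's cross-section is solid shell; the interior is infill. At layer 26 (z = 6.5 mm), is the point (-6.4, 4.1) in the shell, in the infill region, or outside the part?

At z = 6.5 mm: the r=8 cylinder contributes a regular 32-gon of circumradius 8; (whole slice rotated 25° about Z — lengths, areas and connectivity unchanged). Overall, the cross-section is a single solid region. Undo the 25° rotation: the query point maps to (-4.068, 6.421) in the un-rotated model frame. The nearest boundary edge runs (-3.06, 7.39)→(-4.44, 6.65); distance from the point to it = 0.38 mm. The point is inside the cross-section, 0.38 mm from the nearest boundary — within the 0.8 mm shell band (2 × 0.4).

shell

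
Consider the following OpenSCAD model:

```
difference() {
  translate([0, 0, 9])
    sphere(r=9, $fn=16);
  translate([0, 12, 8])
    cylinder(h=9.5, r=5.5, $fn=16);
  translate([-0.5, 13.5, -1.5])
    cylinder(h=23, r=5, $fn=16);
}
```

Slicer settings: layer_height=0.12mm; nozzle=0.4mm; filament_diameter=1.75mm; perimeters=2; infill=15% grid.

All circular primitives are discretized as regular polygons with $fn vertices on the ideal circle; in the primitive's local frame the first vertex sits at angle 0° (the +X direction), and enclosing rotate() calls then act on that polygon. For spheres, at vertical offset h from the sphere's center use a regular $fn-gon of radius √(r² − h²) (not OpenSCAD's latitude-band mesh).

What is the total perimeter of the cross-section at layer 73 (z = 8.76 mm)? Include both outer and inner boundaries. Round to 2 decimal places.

56.66 mm

At z = 8.76 mm: the r=9 sphere slices to a regular 16-gon of circumradius 8.997 (√(r²−h²) with h=0.24 from center) (perimeter = 2·16·8.997·sin(180°/16) = 56.17 mm); the r=5.5 cylinder at (0, 12) contributes a regular 16-gon of circumradius 5.5 (perimeter = 2·16·5.500·sin(180°/16) = 34.34 mm); the r=5 cylinder at (-0.5, 13.5) contributes a regular 16-gon of circumradius 5 (perimeter = 2·16·5.000·sin(180°/16) = 31.21 mm); After the difference (first − rest): starting from the r=9 sphere, the r=5.5 cylinder at (0, 12) partially overlaps it — only the 11.82 mm² overlap (of its 92.61 mm²) is removed, clipping the outline; the r=5 cylinder at (-0.5, 13.5) misses the remaining region (no effect) — boundary = 56.66 mm. Overall, the cross-section is a single solid region. Total boundary length (outer) = 56.66 mm.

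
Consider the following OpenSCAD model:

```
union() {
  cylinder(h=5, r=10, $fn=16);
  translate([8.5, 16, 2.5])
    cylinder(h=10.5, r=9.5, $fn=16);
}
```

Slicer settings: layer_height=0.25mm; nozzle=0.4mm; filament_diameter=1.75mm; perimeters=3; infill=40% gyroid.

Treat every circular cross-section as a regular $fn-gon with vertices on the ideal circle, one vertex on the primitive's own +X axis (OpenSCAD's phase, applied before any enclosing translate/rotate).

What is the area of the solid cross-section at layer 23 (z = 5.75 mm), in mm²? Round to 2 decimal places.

At z = 5.75 mm: the cylinder is not intersected at this z (z outside [0, 5]); the r=9.5 cylinder at (8.5, 16) contributes a regular 16-gon of circumradius 9.5 (area = (16/2)·9.500²·sin(360°/16) = 276.30 mm²); Combining (union): only the r=9.5 cylinder at (8.5, 16) is present, so the union is just that shape — area = 276.30 mm². Overall, the cross-section is a single solid region. Net area = 276.30 mm².

276.30 mm²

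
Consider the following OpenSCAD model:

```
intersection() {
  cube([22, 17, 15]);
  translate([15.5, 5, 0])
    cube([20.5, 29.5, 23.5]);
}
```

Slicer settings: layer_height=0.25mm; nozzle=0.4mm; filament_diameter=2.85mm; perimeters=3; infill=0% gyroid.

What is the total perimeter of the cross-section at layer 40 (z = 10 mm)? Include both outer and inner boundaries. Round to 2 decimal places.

37.00 mm

At z = 10 mm: the cube (footprint 22×17) is included at this height (perimeter 78.00 mm); the 20.5×29.5 cube at (15.5, 5) contributes its full rectangle (perimeter 100.00 mm); Taking the intersection: the 20.5×29.5 cube at (15.5, 5) partially overlaps the 22×17 cube; clipping to the common part keeps 78.00 mm² — boundary = 37.00 mm. Overall, the cross-section is a single solid region. Total boundary length (outer) = 37.00 mm.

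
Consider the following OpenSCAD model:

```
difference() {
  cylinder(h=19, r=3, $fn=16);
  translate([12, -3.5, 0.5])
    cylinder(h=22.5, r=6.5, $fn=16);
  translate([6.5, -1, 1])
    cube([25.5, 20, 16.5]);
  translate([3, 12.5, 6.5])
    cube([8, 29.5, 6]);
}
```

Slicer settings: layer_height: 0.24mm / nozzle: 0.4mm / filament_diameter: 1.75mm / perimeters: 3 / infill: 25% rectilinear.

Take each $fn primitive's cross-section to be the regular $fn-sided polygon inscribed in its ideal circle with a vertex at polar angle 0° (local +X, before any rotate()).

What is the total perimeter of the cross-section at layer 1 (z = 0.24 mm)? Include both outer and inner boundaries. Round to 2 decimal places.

18.73 mm

At z = 0.24 mm: the r=3 cylinder contributes a regular 16-gon of circumradius 3 (perimeter = 2·16·3.000·sin(180°/16) = 18.73 mm); the cylinder at (12, -3.5) is absent (z outside [0.5, 23]); the cube at (6.5, -1) is absent (z outside [1, 17.5]); the cube at (3, 12.5) does not reach this height (z outside [6.5, 12.5]); Subtracting the remaining from the first: none of the subtracted shapes is present at this height, so the r=3 cylinder is unchanged — boundary = 18.73 mm. Overall, the cross-section is a single solid region. Total boundary length (outer) = 18.73 mm.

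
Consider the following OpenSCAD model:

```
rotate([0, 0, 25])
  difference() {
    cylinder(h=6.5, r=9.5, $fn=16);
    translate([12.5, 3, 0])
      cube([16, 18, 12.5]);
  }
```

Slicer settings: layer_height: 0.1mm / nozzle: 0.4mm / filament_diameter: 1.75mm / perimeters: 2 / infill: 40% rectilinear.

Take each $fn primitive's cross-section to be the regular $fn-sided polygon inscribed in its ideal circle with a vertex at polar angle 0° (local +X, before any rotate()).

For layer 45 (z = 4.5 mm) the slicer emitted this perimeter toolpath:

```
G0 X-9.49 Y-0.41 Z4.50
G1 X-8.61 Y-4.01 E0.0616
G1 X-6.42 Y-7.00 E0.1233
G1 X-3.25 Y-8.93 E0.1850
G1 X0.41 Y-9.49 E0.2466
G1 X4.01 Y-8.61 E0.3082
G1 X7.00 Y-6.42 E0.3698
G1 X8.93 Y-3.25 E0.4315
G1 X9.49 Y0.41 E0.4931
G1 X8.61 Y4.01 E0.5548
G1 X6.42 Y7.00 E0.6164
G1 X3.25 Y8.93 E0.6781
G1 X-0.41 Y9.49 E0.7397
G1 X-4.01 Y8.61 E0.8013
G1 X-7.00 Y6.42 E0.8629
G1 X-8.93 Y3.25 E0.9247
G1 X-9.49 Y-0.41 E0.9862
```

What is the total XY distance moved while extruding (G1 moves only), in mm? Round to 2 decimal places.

Sum the Euclidean lengths of each G1 segment: total = 59.30 mm.

59.30 mm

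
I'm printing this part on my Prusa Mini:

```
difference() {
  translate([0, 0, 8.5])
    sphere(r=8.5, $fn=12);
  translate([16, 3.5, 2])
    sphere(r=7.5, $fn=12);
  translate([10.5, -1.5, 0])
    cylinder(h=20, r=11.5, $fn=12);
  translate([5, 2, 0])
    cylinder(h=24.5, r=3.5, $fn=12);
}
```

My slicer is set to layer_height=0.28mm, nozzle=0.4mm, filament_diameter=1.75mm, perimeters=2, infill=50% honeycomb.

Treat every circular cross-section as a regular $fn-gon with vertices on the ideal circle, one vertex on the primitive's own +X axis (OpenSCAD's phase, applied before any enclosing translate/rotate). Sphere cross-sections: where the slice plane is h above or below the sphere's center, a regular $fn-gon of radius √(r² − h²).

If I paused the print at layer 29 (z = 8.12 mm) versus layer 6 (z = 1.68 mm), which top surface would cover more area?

Layer 29 (z = 8.12): the r=8.5 sphere contributes a regular 12-gon of circumradius √(8.5²−0.38²) = 8.492 (area = (12/2)·8.492²·sin(360°/12) = 216.32 mm²); the r=7.5 sphere at (16, 3.5) contributes a regular 12-gon of circumradius √(7.5²−6.12²) = 4.335 (area = (12/2)·4.335²·sin(360°/12) = 56.39 mm²); the cylinder at (10.5, -1.5): section is a regular 12-gon, circumradius r=11.5 (area = (12/2)·11.500²·sin(360°/12) = 396.75 mm²); the r=3.5 cylinder at (5, 2) contributes a regular 12-gon of circumradius 3.5 (area = (12/2)·3.500²·sin(360°/12) = 36.75 mm²); After the difference (first − rest): starting from the r=8.5 sphere (216.32 mm²), the r=7.5 sphere at (16, 3.5) misses the remaining region (no effect); the r=11.5 cylinder at (10.5, -1.5) partially overlaps it — only the 100.82 mm² overlap (of its 396.75 mm²) is removed, clipping the outline; the r=3.5 cylinder at (5, 2) misses the remaining region (no effect) — area = 115.50 mm². So its area = 115.50 mm². Layer 6 (z = 1.68): the r=8.5 sphere slices to a regular 12-gon of circumradius 5.073 (√(r²−h²) with h=6.82 from center) (area = (12/2)·5.073²·sin(360°/12) = 77.21 mm²); the r=7.5 sphere at (16, 3.5) slices to a regular 12-gon of circumradius 7.493 (√(r²−h²) with h=0.32 from center) (area = (12/2)·7.493²·sin(360°/12) = 168.44 mm²); the r=11.5 cylinder at (10.5, -1.5) gives a regular 12-gon of circumradius 11.5 (constant along its height) (area = (12/2)·11.500²·sin(360°/12) = 396.75 mm²); the r=3.5 cylinder at (5, 2) gives a regular 12-gon of circumradius 3.5 (constant along its height) (area = (12/2)·3.500²·sin(360°/12) = 36.75 mm²); Taking the first minus the rest: starting from the r=8.5 sphere (77.21 mm²), the r=7.5 sphere at (16, 3.5) misses the remaining region (no effect); the r=11.5 cylinder at (10.5, -1.5) partially overlaps it — only the 41.20 mm² overlap (of its 396.75 mm²) is removed, clipping the outline; the r=3.5 cylinder at (5, 2) misses the remaining region (no effect) — area = 36.01 mm². So its area = 36.01 mm². Layer 29 is larger (115.50 vs 36.01 mm²).

layer 29 (z = 8.12 mm)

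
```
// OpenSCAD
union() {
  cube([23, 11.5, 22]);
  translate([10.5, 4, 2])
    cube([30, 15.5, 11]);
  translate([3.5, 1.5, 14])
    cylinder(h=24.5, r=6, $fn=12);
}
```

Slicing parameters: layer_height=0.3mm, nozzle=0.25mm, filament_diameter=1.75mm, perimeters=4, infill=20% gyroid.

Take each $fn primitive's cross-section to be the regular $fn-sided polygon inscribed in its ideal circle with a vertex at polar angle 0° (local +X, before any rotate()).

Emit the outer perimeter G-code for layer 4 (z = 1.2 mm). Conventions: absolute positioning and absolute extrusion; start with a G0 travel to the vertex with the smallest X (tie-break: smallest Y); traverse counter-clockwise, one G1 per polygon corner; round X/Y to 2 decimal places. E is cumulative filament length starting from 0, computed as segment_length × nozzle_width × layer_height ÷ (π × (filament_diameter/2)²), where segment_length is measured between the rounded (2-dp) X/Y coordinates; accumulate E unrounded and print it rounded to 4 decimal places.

At z = 1.2 mm: the 23×11.5 cube contributes its full rectangle; the cube at (10.5, 4) is not intersected at this z (z outside [2, 13]); the cylinder at (3.5, 1.5) is absent (z outside [14, 38.5]); Taking the union: only the 23×11.5 cube is present, so the union is just that shape — 1 connected region. The outline is a single polygon with 4 vertices. Extrusion per mm of travel: 0.25 × 0.3 / (π × 0.875²) = 0.031181. Accumulating E over each segment gives final E = 2.1515.

G0 X0.00 Y0.00 Z1.20
G1 X23.00 Y0.00 E0.7172
G1 X23.00 Y11.50 E1.0758
G1 X0.00 Y11.50 E1.7929
G1 X0.00 Y0.00 E2.1515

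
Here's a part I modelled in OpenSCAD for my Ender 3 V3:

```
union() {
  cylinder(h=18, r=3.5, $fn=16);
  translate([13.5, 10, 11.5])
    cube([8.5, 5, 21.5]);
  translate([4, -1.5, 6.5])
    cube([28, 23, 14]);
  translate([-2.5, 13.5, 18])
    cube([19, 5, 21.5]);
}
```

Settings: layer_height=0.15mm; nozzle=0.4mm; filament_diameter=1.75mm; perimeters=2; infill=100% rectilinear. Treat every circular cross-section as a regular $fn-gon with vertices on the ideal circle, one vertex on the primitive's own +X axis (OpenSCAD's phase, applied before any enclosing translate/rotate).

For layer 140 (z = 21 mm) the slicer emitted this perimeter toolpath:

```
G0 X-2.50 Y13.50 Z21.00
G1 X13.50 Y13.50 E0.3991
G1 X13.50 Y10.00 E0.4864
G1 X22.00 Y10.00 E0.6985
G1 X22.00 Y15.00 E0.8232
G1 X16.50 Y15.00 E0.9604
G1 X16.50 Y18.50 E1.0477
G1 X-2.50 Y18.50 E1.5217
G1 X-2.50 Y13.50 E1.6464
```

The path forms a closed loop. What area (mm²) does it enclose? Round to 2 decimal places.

Apply the shoelace formula to the sequence of (X, Y) vertices; enclosed area = 133.00 mm².

133.00 mm²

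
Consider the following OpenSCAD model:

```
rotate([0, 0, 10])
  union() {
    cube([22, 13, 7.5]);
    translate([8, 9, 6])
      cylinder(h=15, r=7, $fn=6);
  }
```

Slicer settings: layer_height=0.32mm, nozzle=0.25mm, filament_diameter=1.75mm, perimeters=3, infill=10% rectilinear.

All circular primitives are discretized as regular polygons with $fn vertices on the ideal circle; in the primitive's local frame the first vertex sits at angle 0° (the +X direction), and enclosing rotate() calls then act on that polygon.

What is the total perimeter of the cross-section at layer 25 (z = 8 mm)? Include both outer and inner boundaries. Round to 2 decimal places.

42.00 mm

At z = 8 mm: the cube does not reach this height (z outside [0, 7.5]); the cylinder at (8, 9): section is a regular 6-gon, circumradius r=7 (perimeter = 2·6·7.000·sin(180°/6) = 42.00 mm); Merging all regions: only the r=7 cylinder at (8, 9) is present, so the union is just that shape — boundary = 42.00 mm; (rotated 10° about Z; rotation is an isometry so areas/perimeters/island counts are preserved). Overall, the cross-section is a single solid region. Total boundary length (outer) = 42.00 mm.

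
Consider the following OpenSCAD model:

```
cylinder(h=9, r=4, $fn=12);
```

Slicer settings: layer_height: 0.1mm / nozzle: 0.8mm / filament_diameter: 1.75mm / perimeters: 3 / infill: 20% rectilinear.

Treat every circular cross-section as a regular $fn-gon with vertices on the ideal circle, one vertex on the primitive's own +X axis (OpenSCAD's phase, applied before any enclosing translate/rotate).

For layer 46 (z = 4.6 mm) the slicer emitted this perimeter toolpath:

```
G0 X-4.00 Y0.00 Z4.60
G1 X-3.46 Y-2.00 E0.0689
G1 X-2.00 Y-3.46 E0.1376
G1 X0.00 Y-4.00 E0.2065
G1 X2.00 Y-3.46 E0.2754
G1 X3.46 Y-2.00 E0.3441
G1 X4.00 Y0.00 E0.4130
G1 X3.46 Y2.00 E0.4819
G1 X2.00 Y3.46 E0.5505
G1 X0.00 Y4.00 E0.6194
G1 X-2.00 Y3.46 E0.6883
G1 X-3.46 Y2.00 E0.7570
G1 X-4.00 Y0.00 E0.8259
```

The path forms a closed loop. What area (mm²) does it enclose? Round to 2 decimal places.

Apply the shoelace formula to the sequence of (X, Y) vertices; enclosed area = 47.94 mm².

47.94 mm²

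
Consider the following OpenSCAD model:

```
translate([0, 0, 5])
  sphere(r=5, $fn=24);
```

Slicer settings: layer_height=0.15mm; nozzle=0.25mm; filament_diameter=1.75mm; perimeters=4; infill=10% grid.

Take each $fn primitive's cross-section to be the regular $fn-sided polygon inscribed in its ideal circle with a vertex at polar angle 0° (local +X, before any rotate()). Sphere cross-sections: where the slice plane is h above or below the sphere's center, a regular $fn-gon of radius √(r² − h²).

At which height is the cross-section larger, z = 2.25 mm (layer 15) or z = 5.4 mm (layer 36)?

layer 36 (z = 5.4 mm)

Layer 15 (z = 2.25): the r=5 sphere contributes a regular 24-gon of circumradius √(5²−2.75²) = 4.176 (area = (24/2)·4.176²·sin(360°/24) = 54.16 mm²). So its area = 54.16 mm². Layer 36 (z = 5.4): the sphere: section is a regular 24-gon, circumradius = √(r²−h²) = √(5²−0.4²) = 4.984 (area = (24/2)·4.984²·sin(360°/24) = 77.15 mm²). So its area = 77.15 mm². Layer 36 is larger (77.15 vs 54.16 mm²).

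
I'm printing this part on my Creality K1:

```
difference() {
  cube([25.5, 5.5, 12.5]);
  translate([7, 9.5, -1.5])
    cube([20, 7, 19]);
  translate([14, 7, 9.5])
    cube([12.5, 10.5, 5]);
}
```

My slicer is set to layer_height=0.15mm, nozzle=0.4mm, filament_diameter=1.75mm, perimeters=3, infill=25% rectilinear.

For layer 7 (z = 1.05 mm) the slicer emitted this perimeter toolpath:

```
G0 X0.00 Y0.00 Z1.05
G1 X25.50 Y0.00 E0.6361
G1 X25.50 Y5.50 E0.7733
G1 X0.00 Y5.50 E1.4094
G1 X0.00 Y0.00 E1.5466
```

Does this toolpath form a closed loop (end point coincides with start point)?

Start point (G0): (0.00, 0.00). End point (last G1): the path returns to the start — closed.

yes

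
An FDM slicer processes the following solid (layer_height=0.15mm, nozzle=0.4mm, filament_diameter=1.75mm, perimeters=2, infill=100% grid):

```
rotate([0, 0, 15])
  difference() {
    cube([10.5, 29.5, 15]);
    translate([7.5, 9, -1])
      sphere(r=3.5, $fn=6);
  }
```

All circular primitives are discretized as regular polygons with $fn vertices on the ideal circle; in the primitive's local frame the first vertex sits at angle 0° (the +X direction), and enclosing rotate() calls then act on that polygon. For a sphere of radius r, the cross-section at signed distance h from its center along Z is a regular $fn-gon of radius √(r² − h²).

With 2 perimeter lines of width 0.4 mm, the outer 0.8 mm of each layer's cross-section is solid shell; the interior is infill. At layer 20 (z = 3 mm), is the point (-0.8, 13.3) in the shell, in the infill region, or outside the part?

infill

At z = 3 mm: the cube is present — its section is the full 10.5×29.5 rectangle; the sphere at (7.5, 9) does not reach this height (|z−center|=4.000 > r=3.5); Taking the first minus the rest: none of the subtracted shapes is present at this height, so the 10.5×29.5 cube is unchanged — 1 connected region; (whole slice rotated 15° about Z — lengths, areas and connectivity unchanged). Overall, the cross-section is a single solid region. Undo the 15° rotation: the query point maps to (2.670, 13.054) in the un-rotated model frame. The nearest boundary edge runs (0.00, 29.50)→(0.00, 0.00); distance from the point to it = 2.67 mm. The point is inside the cross-section and 2.67 mm from the nearest boundary — more than the 0.8 mm shell width (2 × 0.4), so it's in the infill interior.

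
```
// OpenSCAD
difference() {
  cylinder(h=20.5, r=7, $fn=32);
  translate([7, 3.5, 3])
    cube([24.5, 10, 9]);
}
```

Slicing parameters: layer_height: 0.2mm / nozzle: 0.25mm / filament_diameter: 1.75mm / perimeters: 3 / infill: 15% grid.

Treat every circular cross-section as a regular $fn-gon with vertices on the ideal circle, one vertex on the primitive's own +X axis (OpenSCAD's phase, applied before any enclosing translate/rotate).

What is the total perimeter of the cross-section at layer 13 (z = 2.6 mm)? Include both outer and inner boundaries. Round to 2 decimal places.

43.91 mm

At z = 2.6 mm: the cylinder: section is a regular 32-gon, circumradius r=7 (perimeter = 2·32·7.000·sin(180°/32) = 43.91 mm); the cube at (7, 3.5) is not intersected at this z (z outside [3, 12]); Subtracting the remaining from the first: none of the subtracted shapes is present at this height, so the r=7 cylinder is unchanged — boundary = 43.91 mm. Overall, the cross-section is a single solid region. Total boundary length (outer) = 43.91 mm.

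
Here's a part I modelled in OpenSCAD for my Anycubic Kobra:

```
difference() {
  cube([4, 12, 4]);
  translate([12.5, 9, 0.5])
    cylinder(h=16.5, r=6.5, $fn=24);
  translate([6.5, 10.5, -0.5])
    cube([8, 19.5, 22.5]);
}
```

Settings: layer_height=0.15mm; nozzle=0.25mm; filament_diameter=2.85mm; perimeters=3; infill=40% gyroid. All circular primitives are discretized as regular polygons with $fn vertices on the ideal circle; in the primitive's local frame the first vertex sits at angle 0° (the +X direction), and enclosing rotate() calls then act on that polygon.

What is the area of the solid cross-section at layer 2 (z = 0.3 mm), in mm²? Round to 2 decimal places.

48.00 mm²

At z = 0.3 mm: the cube (footprint 4×12) is included at this height (area 48.00 mm²); the cylinder at (12.5, 9) does not reach this height (z outside [0.5, 17]); the cube at (6.5, 10.5) (footprint 8×19.5) is included at this height (area 156.00 mm²); After the difference (first − rest): starting from the 4×12 cube (48.00 mm²), the 8×19.5 cube at (6.5, 10.5) misses the remaining region (no effect) — area = 48.00 mm². Overall, the cross-section is a single solid region. Net area = 48.00 mm².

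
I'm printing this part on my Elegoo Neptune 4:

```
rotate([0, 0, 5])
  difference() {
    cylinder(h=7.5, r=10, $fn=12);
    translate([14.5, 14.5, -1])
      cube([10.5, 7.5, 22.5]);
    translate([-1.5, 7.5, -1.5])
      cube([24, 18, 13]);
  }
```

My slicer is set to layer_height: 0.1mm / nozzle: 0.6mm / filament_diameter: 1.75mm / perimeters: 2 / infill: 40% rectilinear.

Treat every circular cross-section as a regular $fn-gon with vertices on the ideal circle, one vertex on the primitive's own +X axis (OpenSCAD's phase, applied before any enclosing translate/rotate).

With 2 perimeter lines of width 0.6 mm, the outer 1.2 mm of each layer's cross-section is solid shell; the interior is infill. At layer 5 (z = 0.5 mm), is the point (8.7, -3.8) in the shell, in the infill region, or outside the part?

shell

At z = 0.5 mm: the cylinder: section is a regular 12-gon, circumradius r=10; the cube at (14.5, 14.5) (footprint 10.5×7.5) is included at this height; the cube at (-1.5, 7.5) is present — its section is the full 24×18 rectangle; Subtracting the remaining from the first: starting from the r=10 cylinder, the 10.5×7.5 cube at (14.5, 14.5) misses the remaining region (no effect); the 24×18 cube at (-1.5, 7.5) partially overlaps it — only the 13.27 mm² overlap (of its 432.00 mm²) is removed, clipping the outline — 1 connected region; (whole slice rotated 5° about Z — lengths, areas and connectivity unchanged). Overall, the cross-section is a single solid region. Undo the 5° rotation: the query point maps to (8.336, -4.544) in the un-rotated model frame. The nearest boundary edge runs (10.00, 0.00)→(8.66, -5.00); distance from the point to it = 0.43 mm. The point is inside the cross-section, 0.43 mm from the nearest boundary — within the 1.2 mm shell band (2 × 0.6).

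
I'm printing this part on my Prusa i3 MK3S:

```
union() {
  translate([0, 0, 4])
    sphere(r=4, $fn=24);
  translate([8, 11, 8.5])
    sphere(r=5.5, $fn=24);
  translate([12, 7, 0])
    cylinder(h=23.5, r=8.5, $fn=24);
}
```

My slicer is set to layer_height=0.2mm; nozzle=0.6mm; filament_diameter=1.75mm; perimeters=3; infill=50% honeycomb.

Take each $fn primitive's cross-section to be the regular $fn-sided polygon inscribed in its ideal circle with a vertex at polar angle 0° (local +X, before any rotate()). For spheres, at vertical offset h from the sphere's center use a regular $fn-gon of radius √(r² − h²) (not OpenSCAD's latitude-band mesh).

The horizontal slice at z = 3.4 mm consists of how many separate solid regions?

2

At z = 3.4 mm: the sphere: section is a regular 24-gon, circumradius = √(r²−h²) = √(4²−0.6²) = 3.955; the r=5.5 sphere at (8, 11) contributes a regular 24-gon of circumradius √(5.5²−5.1²) = 2.059; the r=8.5 cylinder at (12, 7) contributes a regular 24-gon of circumradius 8.5; Taking the union: the regions partially overlap (shared area 13.17 mm²), so overlapping operands fuse into one piece — 2 connected regions. The result has 2 disconnected regions.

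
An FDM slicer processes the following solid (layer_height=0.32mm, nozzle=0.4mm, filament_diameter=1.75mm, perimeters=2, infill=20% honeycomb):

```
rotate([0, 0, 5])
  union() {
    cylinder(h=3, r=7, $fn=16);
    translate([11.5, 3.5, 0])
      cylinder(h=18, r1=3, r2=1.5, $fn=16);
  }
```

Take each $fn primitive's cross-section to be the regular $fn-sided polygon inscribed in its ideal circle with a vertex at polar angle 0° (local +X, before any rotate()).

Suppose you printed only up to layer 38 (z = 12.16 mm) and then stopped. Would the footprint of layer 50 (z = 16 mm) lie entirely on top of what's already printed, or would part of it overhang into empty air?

entirely on top

Compare the two slices. At z = 12.16: the cylinder is absent (z outside [0, 3]); the cone at (11.5, 3.5): at t=0.676 of its height the radius interpolates to r₁+(r₂−r₁)t = 1.987, giving a regular 16-gon of that circumradius (area = (16/2)·1.987²·sin(360°/16) = 12.08 mm²); Taking the union: only the cone at (11.5, 3.5) is present, so the union is just that shape — area = 12.08 mm²; (rotated 5° about Z; rotation is an isometry so areas/perimeters/island counts are preserved). At z = 16: the cylinder does not reach this height (z outside [0, 3]); the cone at (11.5, 3.5) contributes a regular 16-gon of circumradius 1.667 (interpolated between r1=3 and r2=1.5 at t=0.889) (area = (16/2)·1.667²·sin(360°/16) = 8.50 mm²); Taking the union: only the cone at (11.5, 3.5) is present, so the union is just that shape — area = 8.50 mm²; (whole slice rotated 5° about Z — lengths, areas and connectivity unchanged). Checking containment: the cross-section at z = 16 is a subset of the cross-section at z = 12.16.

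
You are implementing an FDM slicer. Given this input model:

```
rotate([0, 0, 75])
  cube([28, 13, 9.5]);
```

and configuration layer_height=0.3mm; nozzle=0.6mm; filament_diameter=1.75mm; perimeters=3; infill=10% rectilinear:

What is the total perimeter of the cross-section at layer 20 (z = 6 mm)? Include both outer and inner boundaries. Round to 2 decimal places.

At z = 6 mm: the cube (footprint 28×13) is included at this height (perimeter 82.00 mm); (whole slice rotated 75° about Z — lengths, areas and connectivity unchanged). Overall, the cross-section is a single solid region. Total boundary length (outer) = 82.00 mm.

82.00 mm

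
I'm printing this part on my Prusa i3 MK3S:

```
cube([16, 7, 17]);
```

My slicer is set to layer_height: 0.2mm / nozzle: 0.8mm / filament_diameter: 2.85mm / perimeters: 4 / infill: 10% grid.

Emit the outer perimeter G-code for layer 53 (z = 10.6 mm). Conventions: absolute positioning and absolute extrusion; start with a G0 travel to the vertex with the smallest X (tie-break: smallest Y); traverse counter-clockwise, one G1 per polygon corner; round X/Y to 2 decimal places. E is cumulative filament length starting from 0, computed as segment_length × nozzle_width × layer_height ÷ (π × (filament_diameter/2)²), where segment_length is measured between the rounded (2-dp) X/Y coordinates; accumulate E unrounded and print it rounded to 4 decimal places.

G0 X0.00 Y0.00 Z10.60
G1 X16.00 Y0.00 E0.4013
G1 X16.00 Y7.00 E0.5769
G1 X0.00 Y7.00 E0.9781
G1 X0.00 Y0.00 E1.1537

At z = 10.6 mm: the cube (footprint 16×7) is included at this height. The outline is a single polygon with 4 vertices. Extrusion per mm of travel: 0.8 × 0.2 / (π × 1.425²) = 0.025081. Accumulating E over each segment gives final E = 1.1537.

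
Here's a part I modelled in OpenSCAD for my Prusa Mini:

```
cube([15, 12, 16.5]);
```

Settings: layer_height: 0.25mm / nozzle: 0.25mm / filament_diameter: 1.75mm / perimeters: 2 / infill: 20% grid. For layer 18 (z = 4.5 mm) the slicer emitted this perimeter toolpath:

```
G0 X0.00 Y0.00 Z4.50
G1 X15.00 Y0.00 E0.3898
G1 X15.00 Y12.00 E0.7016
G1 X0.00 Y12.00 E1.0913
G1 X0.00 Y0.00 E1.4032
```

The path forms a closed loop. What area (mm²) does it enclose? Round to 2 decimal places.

Apply the shoelace formula to the sequence of (X, Y) vertices; enclosed area = 180.00 mm².

180.00 mm²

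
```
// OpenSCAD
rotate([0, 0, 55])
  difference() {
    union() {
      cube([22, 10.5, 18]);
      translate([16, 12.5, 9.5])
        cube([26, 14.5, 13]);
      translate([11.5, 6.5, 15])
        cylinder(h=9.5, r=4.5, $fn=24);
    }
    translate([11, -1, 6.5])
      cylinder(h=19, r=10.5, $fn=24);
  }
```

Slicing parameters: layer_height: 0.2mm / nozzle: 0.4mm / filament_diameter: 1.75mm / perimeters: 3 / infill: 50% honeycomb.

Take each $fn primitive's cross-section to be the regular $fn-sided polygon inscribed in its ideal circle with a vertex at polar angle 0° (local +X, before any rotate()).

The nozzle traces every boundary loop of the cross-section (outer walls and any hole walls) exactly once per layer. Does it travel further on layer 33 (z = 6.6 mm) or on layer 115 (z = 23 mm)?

Layer 33 (z = 6.6): the cube (footprint 22×10.5) is included at this height (perimeter 65.00 mm); the cube at (16, 12.5) does not reach this height (z outside [9.5, 22.5]); the cylinder at (11.5, 6.5) is not intersected at this z (z outside [15, 24.5]); Merging all regions: only the 22×10.5 cube is present, so the union is just that shape — boundary = 65.00 mm; the cylinder at (11, -1): section is a regular 24-gon, circumradius r=10.5 (perimeter = 2·24·10.500·sin(180°/24) = 65.79 mm); Taking the first minus the rest: starting from that combined region, the r=10.5 cylinder at (11, -1) partially overlaps it — only the 150.34 mm² overlap (of its 342.42 mm²) is removed, clipping the outline — boundary = 75.14 mm; (rotated 55° about Z; rotation is an isometry so areas/perimeters/island counts are preserved). So its perimeter = 75.14 mm. Layer 115 (z = 23): the cube does not reach this height (z outside [0, 18]); the cube at (16, 12.5) does not reach this height (z outside [9.5, 22.5]); the r=4.5 cylinder at (11.5, 6.5) gives a regular 24-gon of circumradius 4.5 (constant along its height) (perimeter = 2·24·4.500·sin(180°/24) = 28.19 mm); Combining (union): only the r=4.5 cylinder at (11.5, 6.5) is present, so the union is just that shape — boundary = 28.19 mm; the cylinder at (11, -1): section is a regular 24-gon, circumradius r=10.5 (perimeter = 2·24·10.500·sin(180°/24) = 65.79 mm); After the difference (first − rest): starting from the result so far, the r=10.5 cylinder at (11, -1) partially overlaps it — only the 54.02 mm² overlap (of its 342.42 mm²) is removed, clipping the outline — boundary = 17.65 mm; (rotated 55° about Z; rotation is an isometry so areas/perimeters/island counts are preserved). So its perimeter = 17.65 mm. Layer 33 is larger (75.14 vs 17.65 mm).

layer 33 (z = 6.6 mm)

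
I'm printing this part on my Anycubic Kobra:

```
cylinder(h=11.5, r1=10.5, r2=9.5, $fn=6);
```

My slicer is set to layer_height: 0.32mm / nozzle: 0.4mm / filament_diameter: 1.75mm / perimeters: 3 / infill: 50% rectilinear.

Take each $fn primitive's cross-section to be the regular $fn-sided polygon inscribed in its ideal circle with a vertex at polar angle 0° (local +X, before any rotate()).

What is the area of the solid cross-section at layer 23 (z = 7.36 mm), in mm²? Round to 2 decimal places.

252.58 mm²

At z = 7.36 mm: the cone (r1=10.5→r2=9.5) has section circumradius 9.860 here — a regular 6-gon (area = (6/2)·9.860²·sin(360°/6) = 252.58 mm²). Overall, the cross-section is a single solid region. Net area = 252.58 mm².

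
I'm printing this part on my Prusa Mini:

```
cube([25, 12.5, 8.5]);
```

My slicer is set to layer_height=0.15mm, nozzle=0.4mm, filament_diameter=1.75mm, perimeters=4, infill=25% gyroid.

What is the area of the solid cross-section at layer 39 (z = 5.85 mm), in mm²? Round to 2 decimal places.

312.50 mm²

At z = 5.85 mm: the 25×12.5 cube contributes its full rectangle (area 312.50 mm²). Overall, the cross-section is a single solid region. Net area = 312.50 mm².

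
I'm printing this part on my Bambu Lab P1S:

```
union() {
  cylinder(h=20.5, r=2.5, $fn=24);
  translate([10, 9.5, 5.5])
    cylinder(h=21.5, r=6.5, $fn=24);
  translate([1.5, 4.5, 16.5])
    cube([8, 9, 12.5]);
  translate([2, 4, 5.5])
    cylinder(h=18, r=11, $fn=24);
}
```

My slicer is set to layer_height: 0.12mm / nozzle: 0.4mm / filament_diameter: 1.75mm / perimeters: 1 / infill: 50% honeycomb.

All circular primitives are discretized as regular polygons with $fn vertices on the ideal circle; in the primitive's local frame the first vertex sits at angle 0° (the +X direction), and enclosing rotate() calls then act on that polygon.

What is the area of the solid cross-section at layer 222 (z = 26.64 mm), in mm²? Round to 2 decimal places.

154.92 mm²

At z = 26.64 mm: the cylinder does not reach this height (z outside [0, 20.5]); the r=6.5 cylinder at (10, 9.5) contributes a regular 24-gon of circumradius 6.5 (area = (24/2)·6.500²·sin(360°/24) = 131.22 mm²); the cube at (1.5, 4.5) is present — its section is the full 8×9 rectangle (area 72.00 mm²); the cylinder at (2, 4) is not intersected at this z (z outside [5.5, 23.5]); Taking the union: the regions partially overlap — summed areas 203.22 mm² minus the doubly-counted overlap 48.30 mm² gives 154.92 mm² — area = 154.92 mm². Overall, the cross-section is a single solid region. Net area = 154.92 mm².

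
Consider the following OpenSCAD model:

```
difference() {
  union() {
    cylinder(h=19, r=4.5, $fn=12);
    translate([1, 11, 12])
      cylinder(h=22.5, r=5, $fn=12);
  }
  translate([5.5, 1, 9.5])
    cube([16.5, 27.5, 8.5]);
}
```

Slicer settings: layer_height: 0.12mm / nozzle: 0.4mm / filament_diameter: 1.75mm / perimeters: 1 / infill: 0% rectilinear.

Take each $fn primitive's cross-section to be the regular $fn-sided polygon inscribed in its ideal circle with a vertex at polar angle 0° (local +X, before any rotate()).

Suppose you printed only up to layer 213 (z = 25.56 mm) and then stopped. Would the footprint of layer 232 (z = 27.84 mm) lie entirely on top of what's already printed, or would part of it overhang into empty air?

Compare the two slices. At z = 25.56: the cylinder is not intersected at this z (z outside [0, 19]); the r=5 cylinder at (1, 11) gives a regular 12-gon of circumradius 5 (constant along its height) (area = (12/2)·5.000²·sin(360°/12) = 75.00 mm²); Taking the union: only the r=5 cylinder at (1, 11) is present, so the union is just that shape — area = 75.00 mm²; the cube at (5.5, 1) is absent (z outside [9.5, 18]); Taking the first minus the rest: none of the subtracted shapes is present at this height, so the result so far is unchanged — area = 75.00 mm². At z = 27.84: the cylinder does not reach this height (z outside [0, 19]); the r=5 cylinder at (1, 11) contributes a regular 12-gon of circumradius 5 (area = (12/2)·5.000²·sin(360°/12) = 75.00 mm²); Taking the union: only the r=5 cylinder at (1, 11) is present, so the union is just that shape — area = 75.00 mm²; the cube at (5.5, 1) is not intersected at this z (z outside [9.5, 18]); Subtracting the remaining from the first: none of the subtracted shapes is present at this height, so that combined region is unchanged — area = 75.00 mm². Checking containment: the cross-section at z = 27.84 is a subset of the cross-section at z = 25.56.

entirely on top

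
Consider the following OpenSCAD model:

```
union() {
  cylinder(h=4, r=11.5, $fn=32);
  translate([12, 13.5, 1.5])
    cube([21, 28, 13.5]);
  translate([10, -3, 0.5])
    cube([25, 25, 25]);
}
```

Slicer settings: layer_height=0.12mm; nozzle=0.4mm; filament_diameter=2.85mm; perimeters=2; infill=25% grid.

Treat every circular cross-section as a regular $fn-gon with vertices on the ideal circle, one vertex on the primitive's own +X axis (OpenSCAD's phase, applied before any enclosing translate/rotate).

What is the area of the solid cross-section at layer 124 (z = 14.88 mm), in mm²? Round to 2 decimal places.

1034.50 mm²

At z = 14.88 mm: the cylinder is absent (z outside [0, 4]); the cube at (12, 13.5) (footprint 21×28) is included at this height (area 588.00 mm²); the cube at (10, -3) is present — its section is the full 25×25 rectangle (area 625.00 mm²); Taking the union: the regions partially overlap — summed areas 1213.00 mm² minus the doubly-counted overlap 178.50 mm² gives 1034.50 mm² — area = 1034.50 mm². Overall, the cross-section is a single solid region. Net area = 1034.50 mm².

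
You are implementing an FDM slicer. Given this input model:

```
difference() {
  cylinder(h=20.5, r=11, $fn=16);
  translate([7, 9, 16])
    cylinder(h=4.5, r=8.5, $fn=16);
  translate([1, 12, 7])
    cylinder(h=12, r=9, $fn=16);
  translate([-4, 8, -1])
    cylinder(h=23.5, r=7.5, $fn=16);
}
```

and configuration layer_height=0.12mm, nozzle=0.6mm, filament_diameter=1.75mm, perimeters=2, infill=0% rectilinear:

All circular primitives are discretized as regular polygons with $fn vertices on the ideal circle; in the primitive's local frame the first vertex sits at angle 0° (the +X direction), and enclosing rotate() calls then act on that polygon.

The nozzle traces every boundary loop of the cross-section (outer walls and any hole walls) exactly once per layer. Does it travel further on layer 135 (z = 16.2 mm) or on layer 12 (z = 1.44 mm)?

layer 12 (z = 1.44 mm)

Layer 135 (z = 16.2): the r=11 cylinder contributes a regular 16-gon of circumradius 11 (perimeter = 2·16·11.000·sin(180°/16) = 68.67 mm); the r=8.5 cylinder at (7, 9) contributes a regular 16-gon of circumradius 8.5 (perimeter = 2·16·8.500·sin(180°/16) = 53.06 mm); the r=9 cylinder at (1, 12) contributes a regular 16-gon of circumradius 9 (perimeter = 2·16·9.000·sin(180°/16) = 56.19 mm); the r=7.5 cylinder at (-4, 8) gives a regular 16-gon of circumradius 7.5 (constant along its height) (perimeter = 2·16·7.500·sin(180°/16) = 46.82 mm); Taking the first minus the rest: starting from the r=11 cylinder, the r=8.5 cylinder at (7, 9) partially overlaps it — only the 83.90 mm² overlap (of its 221.19 mm²) is removed, clipping the outline; the r=9 cylinder at (1, 12) partially overlaps it — only the 30.84 mm² overlap (of its 247.98 mm²) is removed, clipping the outline; the r=7.5 cylinder at (-4, 8) partially overlaps it — only the 41.21 mm² overlap (of its 172.21 mm²) is removed, clipping the outline — boundary = 63.39 mm. So its perimeter = 63.39 mm. Layer 12 (z = 1.44): the cylinder: section is a regular 16-gon, circumradius r=11 (perimeter = 2·16·11.000·sin(180°/16) = 68.67 mm); the cylinder at (7, 9) is absent (z outside [16, 20.5]); the cylinder at (1, 12) is absent (z outside [7, 19]); the r=7.5 cylinder at (-4, 8) contributes a regular 16-gon of circumradius 7.5 (perimeter = 2·16·7.500·sin(180°/16) = 46.82 mm); After the difference (first − rest): starting from the r=11 cylinder, the r=7.5 cylinder at (-4, 8) partially overlaps it — only the 100.93 mm² overlap (of its 172.21 mm²) is removed, clipping the outline — boundary = 74.15 mm. So its perimeter = 74.15 mm. Layer 12 is larger (74.15 vs 63.39 mm).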